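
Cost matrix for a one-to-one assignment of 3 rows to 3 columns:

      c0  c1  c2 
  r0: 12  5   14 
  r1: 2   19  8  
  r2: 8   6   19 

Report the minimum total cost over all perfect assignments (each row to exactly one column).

Minimum assignment cost: 21

optimal assignment: row0→col1 (cost 5), row1→col2 (cost 8), row2→col0 (cost 8)
total = 5 + 8 + 8 = 21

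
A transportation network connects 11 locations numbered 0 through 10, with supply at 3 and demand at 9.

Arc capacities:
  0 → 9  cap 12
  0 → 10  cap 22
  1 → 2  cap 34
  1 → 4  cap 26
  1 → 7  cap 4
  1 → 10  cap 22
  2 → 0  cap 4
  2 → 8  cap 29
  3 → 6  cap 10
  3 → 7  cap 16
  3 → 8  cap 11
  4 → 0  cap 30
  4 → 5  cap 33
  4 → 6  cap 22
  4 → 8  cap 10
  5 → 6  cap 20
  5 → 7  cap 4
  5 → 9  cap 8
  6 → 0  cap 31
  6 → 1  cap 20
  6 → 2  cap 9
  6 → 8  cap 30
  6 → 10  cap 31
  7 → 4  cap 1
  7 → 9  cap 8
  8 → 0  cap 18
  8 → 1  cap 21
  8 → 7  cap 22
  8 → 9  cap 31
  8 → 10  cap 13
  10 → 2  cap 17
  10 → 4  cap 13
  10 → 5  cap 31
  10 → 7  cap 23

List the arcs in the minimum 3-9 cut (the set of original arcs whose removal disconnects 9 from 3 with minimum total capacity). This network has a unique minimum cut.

Min-cut arcs: {(3,6), (3,8), (7,4), (7,9)} (total capacity 30)

augment #1: 3→7→9 push 8
augment #2: 3→8→9 push 11
augment #3: 3→6→0→9 push 10
augment #4: 3→7→4→0→9 push 1
max flow = 30; residual-reachable set from 3 gives S-side
cut edges (S→T): {(3,6), (3,8), (7,4), (7,9)} total cap 30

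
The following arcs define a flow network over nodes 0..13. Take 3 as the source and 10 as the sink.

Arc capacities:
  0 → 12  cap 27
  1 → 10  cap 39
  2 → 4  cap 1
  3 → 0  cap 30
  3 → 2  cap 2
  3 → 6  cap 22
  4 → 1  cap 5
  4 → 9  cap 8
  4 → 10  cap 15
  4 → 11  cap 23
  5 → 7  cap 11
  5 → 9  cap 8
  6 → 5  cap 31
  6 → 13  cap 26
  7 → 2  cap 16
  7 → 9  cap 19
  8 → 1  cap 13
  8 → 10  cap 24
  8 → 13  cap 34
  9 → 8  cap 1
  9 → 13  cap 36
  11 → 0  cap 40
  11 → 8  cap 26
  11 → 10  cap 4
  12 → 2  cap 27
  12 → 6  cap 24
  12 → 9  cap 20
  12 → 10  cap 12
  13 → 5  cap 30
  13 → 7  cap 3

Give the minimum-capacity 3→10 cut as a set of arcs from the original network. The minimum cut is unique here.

augment #1: 3→0→12→10 push 12
augment #2: 3→2→4→10 push 1
augment #3: 3→0→12→9→8→10 push 1
max flow = 14; residual-reachable set from 3 gives S-side
cut edges (S→T): {(2,4), (9,8), (12,10)} total cap 14

Min-cut arcs: {(2,4), (9,8), (12,10)} (total capacity 14)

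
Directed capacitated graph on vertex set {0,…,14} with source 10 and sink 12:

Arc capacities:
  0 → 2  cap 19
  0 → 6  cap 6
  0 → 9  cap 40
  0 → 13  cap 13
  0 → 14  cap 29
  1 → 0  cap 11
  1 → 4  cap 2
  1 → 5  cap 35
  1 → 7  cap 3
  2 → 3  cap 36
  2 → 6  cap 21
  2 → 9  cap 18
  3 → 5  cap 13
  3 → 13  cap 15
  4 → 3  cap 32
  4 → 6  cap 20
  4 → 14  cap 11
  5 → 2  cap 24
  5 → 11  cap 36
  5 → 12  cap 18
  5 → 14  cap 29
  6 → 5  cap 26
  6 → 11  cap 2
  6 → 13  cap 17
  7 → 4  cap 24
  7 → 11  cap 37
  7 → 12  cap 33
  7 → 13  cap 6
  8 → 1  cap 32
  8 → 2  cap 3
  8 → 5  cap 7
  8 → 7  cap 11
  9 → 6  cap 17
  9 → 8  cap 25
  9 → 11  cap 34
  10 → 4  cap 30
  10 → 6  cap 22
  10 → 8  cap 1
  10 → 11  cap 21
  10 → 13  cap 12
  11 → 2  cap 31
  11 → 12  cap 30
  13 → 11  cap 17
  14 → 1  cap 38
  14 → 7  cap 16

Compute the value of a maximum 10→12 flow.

Maximum flow value: 78

augment #1: 10→11→12 bottleneck 21, total now 21
augment #2: 10→6→5→12 bottleneck 18, total now 39
augment #3: 10→6→11→12 bottleneck 2, total now 41
augment #4: 10→8→7→12 bottleneck 1, total now 42
augment #5: 10→13→11→12 bottleneck 7, total now 49
augment #6: 10→4→14→7→12 bottleneck 11, total now 60
augment #7: 10→6→5→14→7→12 bottleneck 2, total now 62
augment #8: 10→4→3→5→14→7→12 bottleneck 3, total now 65
augment #9: 10→4→3→5→14→1→7→12 bottleneck 3, total now 68
augment #10: 10→13→11→2→9→8→7→12 bottleneck 5, total now 73
augment #11: 10→4→3→5→2→9→8→7→12 bottleneck 5, total now 78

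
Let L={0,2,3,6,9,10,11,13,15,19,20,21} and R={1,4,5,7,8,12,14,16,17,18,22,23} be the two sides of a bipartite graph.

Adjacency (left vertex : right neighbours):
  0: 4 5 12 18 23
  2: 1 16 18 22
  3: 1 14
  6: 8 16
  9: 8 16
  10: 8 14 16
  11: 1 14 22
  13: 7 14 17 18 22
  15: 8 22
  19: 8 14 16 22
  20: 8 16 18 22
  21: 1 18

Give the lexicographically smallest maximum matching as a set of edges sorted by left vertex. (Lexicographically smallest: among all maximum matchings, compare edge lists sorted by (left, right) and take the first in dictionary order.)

|M| = 8 (so the lex-smallest maximum matching has 8 edges)
process left vertices in ascending order; for each, take the smallest-labelled available neighbour that still permits 8 edges overall, or leave it unmatched if none does
lex-smallest matching: {0-4, 2-1, 3-14, 6-8, 9-16, 11-22, 13-7, 20-18}

Lex-smallest maximum matching: {(0,4), (2,1), (3,14), (6,8), (9,16), (11,22), (13,7), (20,18)}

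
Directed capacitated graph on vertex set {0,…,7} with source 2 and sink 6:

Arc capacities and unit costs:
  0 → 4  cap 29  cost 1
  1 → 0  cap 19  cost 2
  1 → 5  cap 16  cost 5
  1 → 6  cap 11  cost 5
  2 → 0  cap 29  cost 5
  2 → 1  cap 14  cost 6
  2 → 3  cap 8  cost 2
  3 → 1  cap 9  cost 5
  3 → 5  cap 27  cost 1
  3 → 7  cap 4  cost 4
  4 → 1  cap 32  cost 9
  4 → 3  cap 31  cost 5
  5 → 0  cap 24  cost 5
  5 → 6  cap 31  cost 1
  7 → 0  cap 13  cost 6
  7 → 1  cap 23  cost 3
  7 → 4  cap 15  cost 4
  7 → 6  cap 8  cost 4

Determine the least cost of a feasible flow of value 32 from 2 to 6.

Minimum cost for 32 units: 319

shortest-cost path #1: 2→3→5→6 push 8 @ unit cost 4 (adds 32)
shortest-cost path #2: 2→1→6 push 11 @ unit cost 11 (adds 121)
shortest-cost path #3: 2→1→5→6 push 3 @ unit cost 12 (adds 36)
shortest-cost path #4: 2→0→4→3→5→6 push 10 @ unit cost 13 (adds 130)
total cost = 319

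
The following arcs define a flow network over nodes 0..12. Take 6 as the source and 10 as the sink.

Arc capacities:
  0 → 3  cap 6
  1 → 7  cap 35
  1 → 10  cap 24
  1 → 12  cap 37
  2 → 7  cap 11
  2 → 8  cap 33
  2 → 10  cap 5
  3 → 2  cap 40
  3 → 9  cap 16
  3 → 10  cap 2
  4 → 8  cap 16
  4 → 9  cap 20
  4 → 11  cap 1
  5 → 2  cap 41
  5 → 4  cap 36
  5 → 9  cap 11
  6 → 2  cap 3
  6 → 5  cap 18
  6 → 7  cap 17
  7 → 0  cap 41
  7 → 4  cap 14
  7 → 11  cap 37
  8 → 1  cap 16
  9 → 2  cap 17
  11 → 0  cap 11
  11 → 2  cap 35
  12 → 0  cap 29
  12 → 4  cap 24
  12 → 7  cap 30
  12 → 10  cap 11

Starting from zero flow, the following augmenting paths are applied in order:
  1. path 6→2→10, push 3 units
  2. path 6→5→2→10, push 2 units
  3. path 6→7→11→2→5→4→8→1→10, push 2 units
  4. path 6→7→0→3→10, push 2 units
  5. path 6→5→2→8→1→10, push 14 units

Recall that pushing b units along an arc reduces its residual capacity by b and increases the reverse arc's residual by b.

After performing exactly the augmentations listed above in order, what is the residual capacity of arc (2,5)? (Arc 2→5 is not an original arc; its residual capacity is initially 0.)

Residual capacity of (2,5): 14

after path 1 (6→2→10, push 3): res(2,5)=0
after path 2 (6→5→2→10, push 2): res(2,5)=2
after path 3 (6→7→11→2→5→4→8→1→10, push 2): res(2,5)=0
after path 4 (6→7→0→3→10, push 2): res(2,5)=0
after path 5 (6→5→2→8→1→10, push 14): res(2,5)=14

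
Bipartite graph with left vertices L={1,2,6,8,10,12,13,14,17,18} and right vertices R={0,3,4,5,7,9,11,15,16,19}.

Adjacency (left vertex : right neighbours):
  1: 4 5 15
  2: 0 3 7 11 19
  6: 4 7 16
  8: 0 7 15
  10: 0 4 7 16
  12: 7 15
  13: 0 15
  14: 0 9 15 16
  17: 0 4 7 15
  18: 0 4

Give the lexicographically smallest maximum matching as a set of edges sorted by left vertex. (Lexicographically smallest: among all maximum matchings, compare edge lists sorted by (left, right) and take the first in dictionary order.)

Lex-smallest maximum matching: {(1,5), (2,3), (6,4), (8,0), (10,16), (12,7), (13,15), (14,9)}

|M| = 8 (so the lex-smallest maximum matching has 8 edges)
process left vertices in ascending order; for each, take the smallest-labelled available neighbour that still permits 8 edges overall, or leave it unmatched if none does
lex-smallest matching: {1-5, 2-3, 6-4, 8-0, 10-16, 12-7, 13-15, 14-9}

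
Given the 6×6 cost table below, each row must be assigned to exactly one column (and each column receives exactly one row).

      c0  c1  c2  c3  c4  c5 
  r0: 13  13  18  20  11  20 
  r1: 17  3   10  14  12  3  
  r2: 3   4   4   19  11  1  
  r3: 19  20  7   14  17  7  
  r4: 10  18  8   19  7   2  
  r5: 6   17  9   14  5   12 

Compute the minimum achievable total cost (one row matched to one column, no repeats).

Minimum assignment cost: 40

one of 3 optimal assignments: row0→col3 (cost 20), row1→col1 (cost 3), row2→col0 (cost 3), row3→col2 (cost 7), row4→col5 (cost 2), row5→col4 (cost 5)
total = 20 + 3 + 3 + 7 + 2 + 5 = 40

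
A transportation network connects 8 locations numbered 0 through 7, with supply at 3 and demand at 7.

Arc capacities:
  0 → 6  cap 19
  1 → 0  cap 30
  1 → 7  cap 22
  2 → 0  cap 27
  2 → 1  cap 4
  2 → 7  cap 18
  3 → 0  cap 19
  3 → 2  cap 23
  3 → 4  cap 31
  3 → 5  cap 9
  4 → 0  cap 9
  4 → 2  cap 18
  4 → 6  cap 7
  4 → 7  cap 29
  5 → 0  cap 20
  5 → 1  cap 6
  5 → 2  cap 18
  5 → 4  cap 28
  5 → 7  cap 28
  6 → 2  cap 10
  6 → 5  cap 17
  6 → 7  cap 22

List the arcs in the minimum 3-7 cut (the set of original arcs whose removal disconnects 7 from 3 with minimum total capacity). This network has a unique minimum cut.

augment #1: 3→2→7 push 18
augment #2: 3→4→7 push 29
augment #3: 3→5→7 push 9
augment #4: 3→0→6→7 push 19
augment #5: 3→2→1→7 push 4
augment #6: 3→4→6→7 push 2
max flow = 81; residual-reachable set from 3 gives S-side
cut edges (S→T): {(0,6), (2,1), (2,7), (3,4), (3,5)} total cap 81

Min-cut arcs: {(0,6), (2,1), (2,7), (3,4), (3,5)} (total capacity 81)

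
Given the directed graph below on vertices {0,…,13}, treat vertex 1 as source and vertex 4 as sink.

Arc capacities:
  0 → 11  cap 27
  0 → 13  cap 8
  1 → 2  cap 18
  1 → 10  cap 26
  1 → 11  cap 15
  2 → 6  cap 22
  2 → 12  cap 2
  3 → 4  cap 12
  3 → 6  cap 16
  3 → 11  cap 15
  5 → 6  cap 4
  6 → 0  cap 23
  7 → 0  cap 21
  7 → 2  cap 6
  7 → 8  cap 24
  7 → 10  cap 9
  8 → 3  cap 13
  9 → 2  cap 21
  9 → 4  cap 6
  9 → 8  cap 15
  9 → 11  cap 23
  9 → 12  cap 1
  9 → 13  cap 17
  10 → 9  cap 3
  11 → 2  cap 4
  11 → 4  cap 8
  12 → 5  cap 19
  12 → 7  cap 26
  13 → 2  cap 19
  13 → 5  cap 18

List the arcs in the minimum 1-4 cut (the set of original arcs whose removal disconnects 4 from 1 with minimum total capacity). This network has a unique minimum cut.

Min-cut arcs: {(2,12), (10,9), (11,4)} (total capacity 13)

augment #1: 1→11→4 push 8
augment #2: 1→10→9→4 push 3
augment #3: 1→2→12→7→8→3→4 push 2
max flow = 13; residual-reachable set from 1 gives S-side
cut edges (S→T): {(2,12), (10,9), (11,4)} total cap 13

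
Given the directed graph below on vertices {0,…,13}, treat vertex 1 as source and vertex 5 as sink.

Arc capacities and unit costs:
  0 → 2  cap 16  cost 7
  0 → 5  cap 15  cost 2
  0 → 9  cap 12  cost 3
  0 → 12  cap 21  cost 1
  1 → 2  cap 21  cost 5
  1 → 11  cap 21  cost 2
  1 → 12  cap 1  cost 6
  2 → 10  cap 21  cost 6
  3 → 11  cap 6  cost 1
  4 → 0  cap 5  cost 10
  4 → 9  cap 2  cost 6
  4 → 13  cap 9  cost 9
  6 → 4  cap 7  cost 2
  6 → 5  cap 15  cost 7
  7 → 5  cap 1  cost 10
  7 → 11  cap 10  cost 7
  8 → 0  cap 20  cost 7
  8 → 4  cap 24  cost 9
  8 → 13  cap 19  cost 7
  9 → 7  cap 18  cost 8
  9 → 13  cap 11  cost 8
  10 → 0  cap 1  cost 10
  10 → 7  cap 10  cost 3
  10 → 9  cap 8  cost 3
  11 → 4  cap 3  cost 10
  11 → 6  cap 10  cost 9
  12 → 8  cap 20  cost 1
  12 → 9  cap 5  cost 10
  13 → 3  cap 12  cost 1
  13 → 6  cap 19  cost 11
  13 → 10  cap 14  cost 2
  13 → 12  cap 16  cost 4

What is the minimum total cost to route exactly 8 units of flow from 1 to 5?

shortest-cost path #1: 1→12→8→0→5 push 1 @ unit cost 16 (adds 16)
shortest-cost path #2: 1→11→6→5 push 7 @ unit cost 18 (adds 126)
total cost = 142

Minimum cost for 8 units: 142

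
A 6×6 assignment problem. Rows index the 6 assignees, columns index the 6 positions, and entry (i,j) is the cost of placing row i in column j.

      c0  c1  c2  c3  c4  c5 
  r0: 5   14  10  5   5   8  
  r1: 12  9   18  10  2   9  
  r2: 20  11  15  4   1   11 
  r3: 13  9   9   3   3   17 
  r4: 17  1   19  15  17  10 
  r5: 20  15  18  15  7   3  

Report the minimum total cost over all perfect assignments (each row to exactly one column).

optimal assignment: row0→col0 (cost 5), row1→col4 (cost 2), row2→col3 (cost 4), row3→col2 (cost 9), row4→col1 (cost 1), row5→col5 (cost 3)
total = 5 + 2 + 4 + 9 + 1 + 3 = 24

Minimum assignment cost: 24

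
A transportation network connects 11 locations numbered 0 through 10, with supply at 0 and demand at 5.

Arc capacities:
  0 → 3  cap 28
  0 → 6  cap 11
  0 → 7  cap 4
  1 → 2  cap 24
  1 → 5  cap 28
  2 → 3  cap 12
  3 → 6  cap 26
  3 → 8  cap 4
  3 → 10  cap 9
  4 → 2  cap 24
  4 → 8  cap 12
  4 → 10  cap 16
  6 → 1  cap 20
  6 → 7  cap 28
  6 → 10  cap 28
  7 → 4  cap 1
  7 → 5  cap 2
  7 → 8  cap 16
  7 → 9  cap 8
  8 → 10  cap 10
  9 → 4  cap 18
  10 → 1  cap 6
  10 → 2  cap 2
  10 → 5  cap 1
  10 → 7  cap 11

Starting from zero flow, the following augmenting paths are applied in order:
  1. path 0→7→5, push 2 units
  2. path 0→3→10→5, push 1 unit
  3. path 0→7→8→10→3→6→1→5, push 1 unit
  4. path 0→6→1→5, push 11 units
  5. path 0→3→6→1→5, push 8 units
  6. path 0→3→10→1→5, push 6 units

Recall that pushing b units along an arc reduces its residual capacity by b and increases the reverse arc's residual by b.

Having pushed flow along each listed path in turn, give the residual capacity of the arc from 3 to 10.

after path 1 (0→7→5, push 2): res(3,10)=9
after path 2 (0→3→10→5, push 1): res(3,10)=8
after path 3 (0→7→8→10→3→6→1→5, push 1): res(3,10)=9
after path 4 (0→6→1→5, push 11): res(3,10)=9
after path 5 (0→3→6→1→5, push 8): res(3,10)=9
after path 6 (0→3→10→1→5, push 6): res(3,10)=3

Residual capacity of (3,10): 3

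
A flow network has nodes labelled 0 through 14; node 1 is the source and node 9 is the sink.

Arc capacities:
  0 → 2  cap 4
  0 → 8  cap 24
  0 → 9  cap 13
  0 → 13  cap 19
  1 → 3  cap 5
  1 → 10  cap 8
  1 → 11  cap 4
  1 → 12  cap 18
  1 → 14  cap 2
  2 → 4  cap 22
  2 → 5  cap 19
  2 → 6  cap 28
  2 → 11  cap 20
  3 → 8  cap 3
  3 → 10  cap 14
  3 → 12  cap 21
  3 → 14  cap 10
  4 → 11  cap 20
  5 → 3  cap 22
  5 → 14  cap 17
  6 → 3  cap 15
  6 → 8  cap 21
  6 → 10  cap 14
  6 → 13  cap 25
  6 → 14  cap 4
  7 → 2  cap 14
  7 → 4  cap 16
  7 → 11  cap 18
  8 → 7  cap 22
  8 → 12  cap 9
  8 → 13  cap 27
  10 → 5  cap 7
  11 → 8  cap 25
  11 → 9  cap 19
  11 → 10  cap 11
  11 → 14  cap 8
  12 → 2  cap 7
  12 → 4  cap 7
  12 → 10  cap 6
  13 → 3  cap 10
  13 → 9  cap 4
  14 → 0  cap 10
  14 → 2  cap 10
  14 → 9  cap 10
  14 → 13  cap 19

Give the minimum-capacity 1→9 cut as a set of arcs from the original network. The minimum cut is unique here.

augment #1: 1→11→9 push 4
augment #2: 1→14→9 push 2
augment #3: 1→3→14→9 push 5
augment #4: 1→10→5→14→9 push 3
augment #5: 1→12→2→11→9 push 7
augment #6: 1→12→4→11→9 push 7
augment #7: 1→10→5→14→0→9 push 4
max flow = 32; residual-reachable set from 1 gives S-side
cut edges (S→T): {(1,3), (1,11), (1,14), (10,5), (12,2), (12,4)} total cap 32

Min-cut arcs: {(1,3), (1,11), (1,14), (10,5), (12,2), (12,4)} (total capacity 32)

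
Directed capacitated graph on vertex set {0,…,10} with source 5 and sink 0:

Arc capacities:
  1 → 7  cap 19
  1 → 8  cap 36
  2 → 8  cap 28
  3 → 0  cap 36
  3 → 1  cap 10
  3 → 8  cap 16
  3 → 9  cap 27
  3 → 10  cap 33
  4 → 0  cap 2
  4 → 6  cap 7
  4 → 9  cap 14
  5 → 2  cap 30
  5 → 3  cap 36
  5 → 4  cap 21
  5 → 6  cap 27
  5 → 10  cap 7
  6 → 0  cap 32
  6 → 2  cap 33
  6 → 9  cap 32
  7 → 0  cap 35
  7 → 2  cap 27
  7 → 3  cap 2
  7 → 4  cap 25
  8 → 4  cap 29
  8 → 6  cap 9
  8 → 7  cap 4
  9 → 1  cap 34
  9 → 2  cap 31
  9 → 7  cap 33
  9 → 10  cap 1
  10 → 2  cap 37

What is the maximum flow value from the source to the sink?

Maximum flow value: 99

augment #1: 5→3→0 bottleneck 36, total now 36
augment #2: 5→4→0 bottleneck 2, total now 38
augment #3: 5→6→0 bottleneck 27, total now 65
augment #4: 5→4→6→0 bottleneck 5, total now 70
augment #5: 5→2→8→7→0 bottleneck 4, total now 74
augment #6: 5→4→9→7→0 bottleneck 14, total now 88
augment #7: 5→2→8→6→9→7→0 bottleneck 9, total now 97
augment #8: 5→2→8→4→6→9→7→0 bottleneck 2, total now 99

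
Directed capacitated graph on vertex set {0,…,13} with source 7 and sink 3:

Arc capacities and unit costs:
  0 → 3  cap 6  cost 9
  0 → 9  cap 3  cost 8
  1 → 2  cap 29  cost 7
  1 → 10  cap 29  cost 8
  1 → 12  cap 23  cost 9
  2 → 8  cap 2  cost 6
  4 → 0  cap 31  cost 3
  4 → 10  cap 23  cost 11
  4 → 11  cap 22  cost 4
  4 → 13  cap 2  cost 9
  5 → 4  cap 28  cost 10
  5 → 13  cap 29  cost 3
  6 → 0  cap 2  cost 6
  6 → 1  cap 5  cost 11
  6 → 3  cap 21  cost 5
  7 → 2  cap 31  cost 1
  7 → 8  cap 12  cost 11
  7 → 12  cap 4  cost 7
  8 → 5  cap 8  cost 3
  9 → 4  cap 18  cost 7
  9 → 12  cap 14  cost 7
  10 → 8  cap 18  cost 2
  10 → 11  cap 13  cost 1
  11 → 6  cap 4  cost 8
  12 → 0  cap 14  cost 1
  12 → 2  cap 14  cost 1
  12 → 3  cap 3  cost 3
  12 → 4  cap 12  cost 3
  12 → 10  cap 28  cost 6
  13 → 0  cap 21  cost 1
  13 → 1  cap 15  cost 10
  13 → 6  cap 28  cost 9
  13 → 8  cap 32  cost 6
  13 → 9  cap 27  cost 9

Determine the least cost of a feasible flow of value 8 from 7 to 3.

shortest-cost path #1: 7→12→3 push 3 @ unit cost 10 (adds 30)
shortest-cost path #2: 7→12→0→3 push 1 @ unit cost 17 (adds 17)
shortest-cost path #3: 7→2→8→5→13→0→3 push 2 @ unit cost 23 (adds 46)
shortest-cost path #4: 7→8→5→13→0→3 push 2 @ unit cost 27 (adds 54)
total cost = 147

Minimum cost for 8 units: 147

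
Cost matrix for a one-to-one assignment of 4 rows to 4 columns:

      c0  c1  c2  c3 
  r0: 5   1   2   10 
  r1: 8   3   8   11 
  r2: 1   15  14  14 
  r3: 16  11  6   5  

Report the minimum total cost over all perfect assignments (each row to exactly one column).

optimal assignment: row0→col2 (cost 2), row1→col1 (cost 3), row2→col0 (cost 1), row3→col3 (cost 5)
total = 2 + 3 + 1 + 5 = 11

Minimum assignment cost: 11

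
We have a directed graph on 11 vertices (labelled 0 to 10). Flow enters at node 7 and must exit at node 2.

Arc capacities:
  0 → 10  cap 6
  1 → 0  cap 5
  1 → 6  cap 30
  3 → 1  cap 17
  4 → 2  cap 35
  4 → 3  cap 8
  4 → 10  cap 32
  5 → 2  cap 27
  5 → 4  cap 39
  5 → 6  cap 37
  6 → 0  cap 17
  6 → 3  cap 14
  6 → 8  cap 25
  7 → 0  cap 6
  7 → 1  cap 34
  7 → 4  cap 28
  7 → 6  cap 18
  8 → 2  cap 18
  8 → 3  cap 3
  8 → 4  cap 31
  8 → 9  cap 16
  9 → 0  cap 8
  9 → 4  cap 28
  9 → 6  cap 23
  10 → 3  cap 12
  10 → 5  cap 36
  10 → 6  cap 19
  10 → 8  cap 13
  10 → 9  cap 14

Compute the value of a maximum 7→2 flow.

Maximum flow value: 59

augment #1: 7→4→2 bottleneck 28, total now 28
augment #2: 7→6→8→2 bottleneck 18, total now 46
augment #3: 7→0→10→5→2 bottleneck 6, total now 52
augment #4: 7→1→6→8→4→2 bottleneck 7, total now 59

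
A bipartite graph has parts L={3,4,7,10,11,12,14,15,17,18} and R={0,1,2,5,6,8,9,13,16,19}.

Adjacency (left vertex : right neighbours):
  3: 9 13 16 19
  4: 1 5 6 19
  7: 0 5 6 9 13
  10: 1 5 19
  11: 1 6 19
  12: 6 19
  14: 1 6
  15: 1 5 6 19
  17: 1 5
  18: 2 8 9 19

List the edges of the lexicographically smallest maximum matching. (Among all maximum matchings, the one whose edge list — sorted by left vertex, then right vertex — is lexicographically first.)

|M| = 7 (so the lex-smallest maximum matching has 7 edges)
process left vertices in ascending order; for each, take the smallest-labelled available neighbour that still permits 7 edges overall, or leave it unmatched if none does
lex-smallest matching: {3-9, 4-1, 7-0, 10-5, 11-6, 12-19, 18-2}

Lex-smallest maximum matching: {(3,9), (4,1), (7,0), (10,5), (11,6), (12,19), (18,2)}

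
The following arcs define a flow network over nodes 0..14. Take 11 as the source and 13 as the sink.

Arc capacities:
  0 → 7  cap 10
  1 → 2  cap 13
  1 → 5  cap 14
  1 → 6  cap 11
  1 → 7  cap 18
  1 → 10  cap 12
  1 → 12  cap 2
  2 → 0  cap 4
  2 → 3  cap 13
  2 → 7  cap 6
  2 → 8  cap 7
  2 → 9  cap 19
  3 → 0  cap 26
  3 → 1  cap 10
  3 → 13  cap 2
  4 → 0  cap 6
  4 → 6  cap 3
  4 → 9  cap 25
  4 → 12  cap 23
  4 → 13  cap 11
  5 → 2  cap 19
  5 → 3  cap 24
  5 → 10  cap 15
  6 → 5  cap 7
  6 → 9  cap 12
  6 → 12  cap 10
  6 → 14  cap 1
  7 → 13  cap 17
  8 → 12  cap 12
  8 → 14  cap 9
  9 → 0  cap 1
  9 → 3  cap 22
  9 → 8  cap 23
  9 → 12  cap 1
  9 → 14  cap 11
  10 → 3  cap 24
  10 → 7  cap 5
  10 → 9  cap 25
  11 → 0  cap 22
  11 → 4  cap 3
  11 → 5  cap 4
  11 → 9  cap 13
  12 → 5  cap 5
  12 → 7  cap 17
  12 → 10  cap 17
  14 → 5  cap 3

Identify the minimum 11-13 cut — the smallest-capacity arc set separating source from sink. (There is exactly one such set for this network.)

augment #1: 11→4→13 push 3
augment #2: 11→0→7→13 push 10
augment #3: 11→5→3→13 push 2
augment #4: 11→5→2→7→13 push 2
augment #5: 11→9→12→7→13 push 1
augment #6: 11→9→3→1→7→13 push 4
max flow = 22; residual-reachable set from 11 gives S-side
cut edges (S→T): {(3,13), (7,13), (11,4)} total cap 22

Min-cut arcs: {(3,13), (7,13), (11,4)} (total capacity 22)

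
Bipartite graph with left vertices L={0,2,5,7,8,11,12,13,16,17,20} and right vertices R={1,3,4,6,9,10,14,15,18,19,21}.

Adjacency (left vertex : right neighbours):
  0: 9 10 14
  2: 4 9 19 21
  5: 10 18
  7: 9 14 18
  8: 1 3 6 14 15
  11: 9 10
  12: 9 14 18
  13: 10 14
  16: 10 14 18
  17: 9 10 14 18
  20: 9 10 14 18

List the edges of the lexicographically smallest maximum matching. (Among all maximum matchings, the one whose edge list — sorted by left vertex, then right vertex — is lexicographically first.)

Lex-smallest maximum matching: {(0,9), (2,4), (5,10), (7,14), (8,1), (12,18)}

|M| = 6 (so the lex-smallest maximum matching has 6 edges)
process left vertices in ascending order; for each, take the smallest-labelled available neighbour that still permits 6 edges overall, or leave it unmatched if none does
lex-smallest matching: {0-9, 2-4, 5-10, 7-14, 8-1, 12-18}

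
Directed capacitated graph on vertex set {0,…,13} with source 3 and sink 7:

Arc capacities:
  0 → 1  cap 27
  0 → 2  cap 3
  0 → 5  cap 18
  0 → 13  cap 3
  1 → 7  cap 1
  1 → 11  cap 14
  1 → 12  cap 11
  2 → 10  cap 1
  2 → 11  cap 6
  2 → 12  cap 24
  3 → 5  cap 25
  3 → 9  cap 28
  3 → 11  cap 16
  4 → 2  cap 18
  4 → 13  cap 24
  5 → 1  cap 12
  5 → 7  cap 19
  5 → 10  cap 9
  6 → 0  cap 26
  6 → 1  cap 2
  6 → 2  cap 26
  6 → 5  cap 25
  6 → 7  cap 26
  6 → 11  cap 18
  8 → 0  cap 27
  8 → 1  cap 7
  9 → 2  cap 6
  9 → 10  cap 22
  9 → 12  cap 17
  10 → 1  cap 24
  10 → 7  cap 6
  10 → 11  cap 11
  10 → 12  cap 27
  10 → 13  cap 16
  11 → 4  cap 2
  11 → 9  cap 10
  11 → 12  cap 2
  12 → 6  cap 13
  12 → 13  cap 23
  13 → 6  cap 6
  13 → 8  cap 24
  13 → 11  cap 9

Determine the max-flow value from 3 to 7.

Maximum flow value: 45

augment #1: 3→5→7 bottleneck 19, total now 19
augment #2: 3→5→1→7 bottleneck 1, total now 20
augment #3: 3→5→10→7 bottleneck 5, total now 25
augment #4: 3→9→10→7 bottleneck 1, total now 26
augment #5: 3→9→12→6→7 bottleneck 13, total now 39
augment #6: 3→9→10→13→6→7 bottleneck 6, total now 45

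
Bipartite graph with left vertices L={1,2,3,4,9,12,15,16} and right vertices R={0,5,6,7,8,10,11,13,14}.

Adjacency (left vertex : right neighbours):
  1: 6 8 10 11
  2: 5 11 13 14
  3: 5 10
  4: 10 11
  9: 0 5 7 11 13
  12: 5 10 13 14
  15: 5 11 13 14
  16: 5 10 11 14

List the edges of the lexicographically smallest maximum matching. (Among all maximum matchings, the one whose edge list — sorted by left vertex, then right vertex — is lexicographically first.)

Lex-smallest maximum matching: {(1,6), (2,5), (3,10), (4,11), (9,0), (12,13), (15,14)}

|M| = 7 (so the lex-smallest maximum matching has 7 edges)
process left vertices in ascending order; for each, take the smallest-labelled available neighbour that still permits 7 edges overall, or leave it unmatched if none does
lex-smallest matching: {1-6, 2-5, 3-10, 4-11, 9-0, 12-13, 15-14}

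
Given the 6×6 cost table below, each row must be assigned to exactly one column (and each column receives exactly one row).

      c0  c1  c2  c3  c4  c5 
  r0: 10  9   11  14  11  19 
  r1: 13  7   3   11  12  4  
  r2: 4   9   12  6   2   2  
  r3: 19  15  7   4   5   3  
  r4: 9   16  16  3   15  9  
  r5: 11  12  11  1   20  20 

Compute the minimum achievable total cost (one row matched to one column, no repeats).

optimal assignment: row0→col1 (cost 9), row1→col2 (cost 3), row2→col4 (cost 2), row3→col5 (cost 3), row4→col0 (cost 9), row5→col3 (cost 1)
total = 9 + 3 + 2 + 3 + 9 + 1 = 27

Minimum assignment cost: 27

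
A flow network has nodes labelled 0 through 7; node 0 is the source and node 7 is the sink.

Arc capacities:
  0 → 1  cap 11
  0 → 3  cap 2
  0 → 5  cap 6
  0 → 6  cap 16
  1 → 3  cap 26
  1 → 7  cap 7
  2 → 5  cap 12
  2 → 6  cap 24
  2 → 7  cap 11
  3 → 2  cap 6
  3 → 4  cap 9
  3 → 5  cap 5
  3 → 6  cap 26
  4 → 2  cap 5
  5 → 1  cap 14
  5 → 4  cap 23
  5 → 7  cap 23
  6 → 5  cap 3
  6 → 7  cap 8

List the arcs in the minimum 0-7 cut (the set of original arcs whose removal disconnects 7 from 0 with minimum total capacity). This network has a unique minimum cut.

augment #1: 0→1→7 push 7
augment #2: 0→5→7 push 6
augment #3: 0→6→7 push 8
augment #4: 0→3→2→7 push 2
augment #5: 0→6→5→7 push 3
augment #6: 0→1→3→2→7 push 4
max flow = 30; residual-reachable set from 0 gives S-side
cut edges (S→T): {(0,1), (0,3), (0,5), (6,5), (6,7)} total cap 30

Min-cut arcs: {(0,1), (0,3), (0,5), (6,5), (6,7)} (total capacity 30)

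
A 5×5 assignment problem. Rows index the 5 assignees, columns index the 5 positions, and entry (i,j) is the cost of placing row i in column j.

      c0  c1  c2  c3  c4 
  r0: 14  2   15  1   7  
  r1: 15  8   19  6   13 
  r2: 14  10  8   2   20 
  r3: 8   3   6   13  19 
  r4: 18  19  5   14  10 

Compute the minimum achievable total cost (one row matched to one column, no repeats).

one of 2 optimal assignments: row0→col1 (cost 2), row1→col4 (cost 13), row2→col3 (cost 2), row3→col0 (cost 8), row4→col2 (cost 5)
total = 2 + 13 + 2 + 8 + 5 = 30

Minimum assignment cost: 30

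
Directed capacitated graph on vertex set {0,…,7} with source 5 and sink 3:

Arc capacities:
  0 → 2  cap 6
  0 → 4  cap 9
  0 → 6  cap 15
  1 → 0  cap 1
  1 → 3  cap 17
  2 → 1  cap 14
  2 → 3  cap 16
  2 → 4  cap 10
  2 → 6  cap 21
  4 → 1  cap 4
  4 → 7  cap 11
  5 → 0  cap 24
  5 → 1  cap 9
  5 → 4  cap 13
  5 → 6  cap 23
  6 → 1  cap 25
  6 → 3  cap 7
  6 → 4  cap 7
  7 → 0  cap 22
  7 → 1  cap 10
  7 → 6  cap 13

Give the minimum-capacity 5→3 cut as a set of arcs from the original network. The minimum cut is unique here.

augment #1: 5→1→3 push 9
augment #2: 5→6→3 push 7
augment #3: 5→0→2→3 push 6
augment #4: 5→4→1→3 push 4
augment #5: 5→6→1→3 push 4
max flow = 30; residual-reachable set from 5 gives S-side
cut edges (S→T): {(0,2), (1,3), (6,3)} total cap 30

Min-cut arcs: {(0,2), (1,3), (6,3)} (total capacity 30)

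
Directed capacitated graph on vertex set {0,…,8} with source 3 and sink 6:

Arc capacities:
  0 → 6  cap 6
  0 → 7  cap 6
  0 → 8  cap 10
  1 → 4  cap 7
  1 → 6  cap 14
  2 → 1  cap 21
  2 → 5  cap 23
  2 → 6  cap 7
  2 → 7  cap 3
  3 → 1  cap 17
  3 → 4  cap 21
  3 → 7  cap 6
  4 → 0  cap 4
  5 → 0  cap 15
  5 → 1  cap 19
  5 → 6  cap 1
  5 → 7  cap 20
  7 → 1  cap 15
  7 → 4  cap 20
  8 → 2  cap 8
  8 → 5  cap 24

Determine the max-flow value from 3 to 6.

augment #1: 3→1→6 bottleneck 14, total now 14
augment #2: 3→4→0→6 bottleneck 4, total now 18

Maximum flow value: 18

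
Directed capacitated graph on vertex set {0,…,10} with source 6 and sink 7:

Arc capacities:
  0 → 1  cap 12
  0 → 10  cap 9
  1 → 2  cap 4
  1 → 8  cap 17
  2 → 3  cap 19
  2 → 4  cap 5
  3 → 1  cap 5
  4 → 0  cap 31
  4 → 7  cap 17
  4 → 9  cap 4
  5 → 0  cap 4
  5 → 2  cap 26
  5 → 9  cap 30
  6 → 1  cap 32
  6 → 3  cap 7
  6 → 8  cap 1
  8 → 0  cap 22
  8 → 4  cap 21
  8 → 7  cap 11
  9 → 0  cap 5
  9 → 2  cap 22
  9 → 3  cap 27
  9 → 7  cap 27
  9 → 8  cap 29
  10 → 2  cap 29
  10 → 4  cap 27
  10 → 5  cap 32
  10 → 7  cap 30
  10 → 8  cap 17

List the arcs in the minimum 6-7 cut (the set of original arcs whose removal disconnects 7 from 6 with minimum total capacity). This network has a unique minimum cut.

Min-cut arcs: {(1,2), (1,8), (6,8)} (total capacity 22)

augment #1: 6→8→7 push 1
augment #2: 6→1→8→7 push 10
augment #3: 6→1→2→4→7 push 4
augment #4: 6→1→8→4→7 push 7
max flow = 22; residual-reachable set from 6 gives S-side
cut edges (S→T): {(1,2), (1,8), (6,8)} total cap 22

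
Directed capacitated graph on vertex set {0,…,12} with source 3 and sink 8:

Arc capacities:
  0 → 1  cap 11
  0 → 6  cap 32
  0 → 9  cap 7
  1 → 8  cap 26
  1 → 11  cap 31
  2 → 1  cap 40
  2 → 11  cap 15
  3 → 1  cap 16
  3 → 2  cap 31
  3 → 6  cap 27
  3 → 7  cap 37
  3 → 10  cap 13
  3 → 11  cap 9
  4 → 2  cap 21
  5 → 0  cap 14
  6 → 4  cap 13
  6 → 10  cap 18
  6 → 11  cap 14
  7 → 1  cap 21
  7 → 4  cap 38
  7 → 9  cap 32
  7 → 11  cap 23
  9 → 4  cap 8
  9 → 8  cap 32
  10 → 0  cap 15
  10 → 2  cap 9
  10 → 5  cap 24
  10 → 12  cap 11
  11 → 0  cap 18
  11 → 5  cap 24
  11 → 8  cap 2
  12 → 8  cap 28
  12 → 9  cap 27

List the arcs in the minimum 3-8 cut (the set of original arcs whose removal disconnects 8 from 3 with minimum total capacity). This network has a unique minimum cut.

Min-cut arcs: {(1,8), (9,8), (10,12), (11,8)} (total capacity 71)

augment #1: 3→1→8 push 16
augment #2: 3→11→8 push 2
augment #3: 3→2→1→8 push 10
augment #4: 3→7→9→8 push 32
augment #5: 3→10→12→8 push 11
max flow = 71; residual-reachable set from 3 gives S-side
cut edges (S→T): {(1,8), (9,8), (10,12), (11,8)} total cap 71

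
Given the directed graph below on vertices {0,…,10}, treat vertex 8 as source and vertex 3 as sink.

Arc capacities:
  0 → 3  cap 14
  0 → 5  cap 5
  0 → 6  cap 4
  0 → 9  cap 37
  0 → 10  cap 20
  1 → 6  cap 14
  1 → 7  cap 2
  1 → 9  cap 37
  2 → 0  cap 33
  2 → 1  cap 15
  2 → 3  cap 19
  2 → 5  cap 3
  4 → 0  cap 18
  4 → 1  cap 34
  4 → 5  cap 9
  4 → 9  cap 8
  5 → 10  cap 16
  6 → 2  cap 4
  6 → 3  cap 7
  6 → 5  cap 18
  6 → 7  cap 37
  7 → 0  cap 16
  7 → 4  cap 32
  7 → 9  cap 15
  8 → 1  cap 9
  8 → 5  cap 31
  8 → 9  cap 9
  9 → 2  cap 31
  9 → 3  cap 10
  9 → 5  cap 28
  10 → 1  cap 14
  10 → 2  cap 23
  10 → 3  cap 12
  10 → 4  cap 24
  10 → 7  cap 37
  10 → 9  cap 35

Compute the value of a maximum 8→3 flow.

augment #1: 8→9→3 bottleneck 9, total now 9
augment #2: 8→1→6→3 bottleneck 7, total now 16
augment #3: 8→1→9→3 bottleneck 1, total now 17
augment #4: 8→5→10→3 bottleneck 12, total now 29
augment #5: 8→1→6→2→3 bottleneck 1, total now 30
augment #6: 8→5→10→2→3 bottleneck 4, total now 34

Maximum flow value: 34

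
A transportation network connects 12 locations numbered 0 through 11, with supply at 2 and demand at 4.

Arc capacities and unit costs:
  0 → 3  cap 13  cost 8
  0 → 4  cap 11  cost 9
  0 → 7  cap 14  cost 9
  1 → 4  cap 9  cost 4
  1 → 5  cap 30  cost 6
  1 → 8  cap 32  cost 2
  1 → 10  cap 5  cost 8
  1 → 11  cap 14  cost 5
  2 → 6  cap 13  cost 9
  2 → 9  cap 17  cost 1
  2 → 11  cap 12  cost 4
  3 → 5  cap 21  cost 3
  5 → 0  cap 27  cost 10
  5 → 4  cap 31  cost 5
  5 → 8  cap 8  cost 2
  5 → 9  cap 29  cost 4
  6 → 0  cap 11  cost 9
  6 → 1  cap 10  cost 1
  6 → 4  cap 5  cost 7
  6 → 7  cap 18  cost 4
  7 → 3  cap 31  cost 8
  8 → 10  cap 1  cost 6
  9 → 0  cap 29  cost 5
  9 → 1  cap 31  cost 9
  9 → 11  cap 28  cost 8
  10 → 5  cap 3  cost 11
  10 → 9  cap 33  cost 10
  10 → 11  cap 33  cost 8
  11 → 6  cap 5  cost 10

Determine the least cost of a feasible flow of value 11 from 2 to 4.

shortest-cost path #1: 2→6→1→4 push 9 @ unit cost 14 (adds 126)
shortest-cost path #2: 2→9→0→4 push 2 @ unit cost 15 (adds 30)
total cost = 156

Minimum cost for 11 units: 156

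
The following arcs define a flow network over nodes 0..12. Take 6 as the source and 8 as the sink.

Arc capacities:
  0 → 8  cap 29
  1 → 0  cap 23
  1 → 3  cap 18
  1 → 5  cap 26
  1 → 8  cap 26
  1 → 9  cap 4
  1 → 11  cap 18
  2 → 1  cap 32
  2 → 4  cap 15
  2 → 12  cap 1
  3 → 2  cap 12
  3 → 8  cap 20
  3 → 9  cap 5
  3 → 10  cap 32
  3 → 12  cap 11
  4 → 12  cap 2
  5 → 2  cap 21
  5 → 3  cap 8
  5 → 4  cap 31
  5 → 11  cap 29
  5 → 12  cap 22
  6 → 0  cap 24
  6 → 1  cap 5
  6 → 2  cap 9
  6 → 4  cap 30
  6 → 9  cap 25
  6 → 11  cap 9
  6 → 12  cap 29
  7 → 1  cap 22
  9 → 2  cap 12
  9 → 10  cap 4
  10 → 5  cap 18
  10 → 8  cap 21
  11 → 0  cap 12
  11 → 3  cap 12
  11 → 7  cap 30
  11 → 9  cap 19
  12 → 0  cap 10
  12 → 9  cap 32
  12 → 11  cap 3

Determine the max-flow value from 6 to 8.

augment #1: 6→0→8 bottleneck 24, total now 24
augment #2: 6→1→8 bottleneck 5, total now 29
augment #3: 6→2→1→8 bottleneck 9, total now 38
augment #4: 6→9→10→8 bottleneck 4, total now 42
augment #5: 6→11→0→8 bottleneck 5, total now 47
augment #6: 6→11→3→8 bottleneck 4, total now 51
augment #7: 6→9→2→1→8 bottleneck 12, total now 63
augment #8: 6→12→11→3→8 bottleneck 3, total now 66
augment #9: 6→12→0→11→3→8 bottleneck 5, total now 71

Maximum flow value: 71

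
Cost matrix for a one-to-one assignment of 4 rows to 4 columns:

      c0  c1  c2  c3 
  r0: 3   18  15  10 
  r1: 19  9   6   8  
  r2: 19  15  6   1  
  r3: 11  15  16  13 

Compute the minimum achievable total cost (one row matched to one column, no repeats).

optimal assignment: row0→col0 (cost 3), row1→col2 (cost 6), row2→col3 (cost 1), row3→col1 (cost 15)
total = 3 + 6 + 1 + 15 = 25

Minimum assignment cost: 25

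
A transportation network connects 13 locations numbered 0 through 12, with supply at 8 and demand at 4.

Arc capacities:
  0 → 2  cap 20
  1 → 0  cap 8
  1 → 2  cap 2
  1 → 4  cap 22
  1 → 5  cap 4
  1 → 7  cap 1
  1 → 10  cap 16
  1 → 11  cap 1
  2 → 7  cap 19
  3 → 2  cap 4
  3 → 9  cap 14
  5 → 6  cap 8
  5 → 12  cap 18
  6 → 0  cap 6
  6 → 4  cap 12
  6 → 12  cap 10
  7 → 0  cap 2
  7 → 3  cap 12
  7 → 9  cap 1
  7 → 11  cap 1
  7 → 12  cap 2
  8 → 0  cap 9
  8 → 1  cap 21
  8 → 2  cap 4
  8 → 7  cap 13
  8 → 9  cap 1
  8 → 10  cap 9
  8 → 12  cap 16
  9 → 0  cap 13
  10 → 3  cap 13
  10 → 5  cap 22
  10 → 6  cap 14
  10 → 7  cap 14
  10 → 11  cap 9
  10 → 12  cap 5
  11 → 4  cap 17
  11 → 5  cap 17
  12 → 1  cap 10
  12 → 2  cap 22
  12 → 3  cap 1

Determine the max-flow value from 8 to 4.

augment #1: 8→1→4 bottleneck 21, total now 21
augment #2: 8→7→11→4 bottleneck 1, total now 22
augment #3: 8→10→6→4 bottleneck 9, total now 31
augment #4: 8→12→1→4 bottleneck 1, total now 32
augment #5: 8→12→1→11→4 bottleneck 1, total now 33
augment #6: 8→12→1→5→6→4 bottleneck 3, total now 36
augment #7: 8→12→1→10→11→4 bottleneck 5, total now 41

Maximum flow value: 41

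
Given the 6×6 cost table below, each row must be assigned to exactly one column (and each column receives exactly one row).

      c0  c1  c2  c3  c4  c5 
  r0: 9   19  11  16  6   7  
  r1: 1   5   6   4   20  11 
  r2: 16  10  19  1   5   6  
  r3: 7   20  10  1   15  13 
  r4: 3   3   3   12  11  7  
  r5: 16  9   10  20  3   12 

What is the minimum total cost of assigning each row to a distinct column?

Minimum assignment cost: 25

one of 3 optimal assignments: row0→col2 (cost 11), row1→col0 (cost 1), row2→col5 (cost 6), row3→col3 (cost 1), row4→col1 (cost 3), row5→col4 (cost 3)
total = 11 + 1 + 6 + 1 + 3 + 3 = 25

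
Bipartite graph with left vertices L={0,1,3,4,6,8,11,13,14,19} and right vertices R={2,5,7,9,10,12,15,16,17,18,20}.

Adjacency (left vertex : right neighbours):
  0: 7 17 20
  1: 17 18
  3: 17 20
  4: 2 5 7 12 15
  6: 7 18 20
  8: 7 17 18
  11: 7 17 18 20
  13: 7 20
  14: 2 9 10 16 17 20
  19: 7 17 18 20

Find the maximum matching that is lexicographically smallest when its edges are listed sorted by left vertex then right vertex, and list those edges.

Lex-smallest maximum matching: {(0,7), (1,17), (3,20), (4,2), (6,18), (14,9)}

|M| = 6 (so the lex-smallest maximum matching has 6 edges)
process left vertices in ascending order; for each, take the smallest-labelled available neighbour that still permits 6 edges overall, or leave it unmatched if none does
lex-smallest matching: {0-7, 1-17, 3-20, 4-2, 6-18, 14-9}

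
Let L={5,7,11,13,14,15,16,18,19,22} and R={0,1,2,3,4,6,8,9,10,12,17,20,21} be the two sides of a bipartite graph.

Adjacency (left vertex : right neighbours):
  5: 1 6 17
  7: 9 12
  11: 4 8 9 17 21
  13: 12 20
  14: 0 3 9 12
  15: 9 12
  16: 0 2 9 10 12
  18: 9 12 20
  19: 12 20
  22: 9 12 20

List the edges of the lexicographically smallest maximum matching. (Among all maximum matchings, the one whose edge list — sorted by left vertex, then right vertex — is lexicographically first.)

Lex-smallest maximum matching: {(5,1), (7,9), (11,4), (13,12), (14,0), (16,2), (18,20)}

|M| = 7 (so the lex-smallest maximum matching has 7 edges)
process left vertices in ascending order; for each, take the smallest-labelled available neighbour that still permits 7 edges overall, or leave it unmatched if none does
lex-smallest matching: {5-1, 7-9, 11-4, 13-12, 14-0, 16-2, 18-20}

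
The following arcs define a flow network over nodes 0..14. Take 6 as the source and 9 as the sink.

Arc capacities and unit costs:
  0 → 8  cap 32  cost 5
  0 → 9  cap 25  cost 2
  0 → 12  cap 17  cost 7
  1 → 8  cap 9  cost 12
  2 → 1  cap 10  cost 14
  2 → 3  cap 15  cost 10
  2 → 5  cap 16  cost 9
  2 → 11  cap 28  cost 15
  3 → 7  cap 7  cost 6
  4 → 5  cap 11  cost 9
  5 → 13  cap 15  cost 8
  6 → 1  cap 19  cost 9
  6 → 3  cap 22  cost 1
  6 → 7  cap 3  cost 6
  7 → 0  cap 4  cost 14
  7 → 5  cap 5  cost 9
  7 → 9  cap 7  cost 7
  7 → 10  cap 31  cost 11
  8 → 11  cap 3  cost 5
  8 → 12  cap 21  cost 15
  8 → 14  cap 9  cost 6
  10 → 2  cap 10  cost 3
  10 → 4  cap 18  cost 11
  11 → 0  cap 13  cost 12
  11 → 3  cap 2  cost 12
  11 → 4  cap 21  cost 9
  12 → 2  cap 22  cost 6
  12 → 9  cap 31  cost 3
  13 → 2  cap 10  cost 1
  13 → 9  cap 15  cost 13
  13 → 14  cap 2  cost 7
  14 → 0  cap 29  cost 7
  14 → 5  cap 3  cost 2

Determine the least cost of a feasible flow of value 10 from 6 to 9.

shortest-cost path #1: 6→7→9 push 3 @ unit cost 13 (adds 39)
shortest-cost path #2: 6→3→7→9 push 4 @ unit cost 14 (adds 56)
shortest-cost path #3: 6→3→7→0→9 push 3 @ unit cost 23 (adds 69)
total cost = 164

Minimum cost for 10 units: 164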